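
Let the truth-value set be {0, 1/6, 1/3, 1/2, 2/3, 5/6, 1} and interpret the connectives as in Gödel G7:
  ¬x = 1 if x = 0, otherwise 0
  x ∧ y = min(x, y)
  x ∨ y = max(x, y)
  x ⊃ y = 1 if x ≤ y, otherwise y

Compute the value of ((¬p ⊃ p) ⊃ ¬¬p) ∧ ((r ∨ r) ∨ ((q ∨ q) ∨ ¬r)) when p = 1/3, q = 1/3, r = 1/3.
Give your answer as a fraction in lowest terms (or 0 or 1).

1/3

¬p = ¬1/3 = 0
¬p ⊃ p = 0 ⊃ 1/3 = 1
¬p = ¬1/3 = 0
¬¬p = ¬0 = 1
(¬p ⊃ p) ⊃ ¬¬p = 1 ⊃ 1 = 1
r ∨ r = 1/3 ∨ 1/3 = 1/3
q ∨ q = 1/3 ∨ 1/3 = 1/3
¬r = ¬1/3 = 0
(q ∨ q) ∨ ¬r = 1/3 ∨ 0 = 1/3
(r ∨ r) ∨ ((q ∨ q) ∨ ¬r) = 1/3 ∨ 1/3 = 1/3
((¬p ⊃ p) ⊃ ¬¬p) ∧ ((r ∨ r) ∨ ((q ∨ q) ∨ ¬r)) = 1 ∧ 1/3 = 1/3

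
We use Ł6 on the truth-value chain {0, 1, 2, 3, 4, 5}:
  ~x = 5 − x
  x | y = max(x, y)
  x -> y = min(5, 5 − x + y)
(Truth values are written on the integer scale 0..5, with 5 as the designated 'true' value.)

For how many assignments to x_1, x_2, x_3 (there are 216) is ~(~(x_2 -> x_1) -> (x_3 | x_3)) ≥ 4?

value 5: 1 assignment (counts)
value 4: 3 assignments (counts)
value 3: 6 assignments
value 2: 10 assignments
value 1: 15 assignments
value 0: 181 assignments
So 4 of the 216 assignments meet the threshold.

4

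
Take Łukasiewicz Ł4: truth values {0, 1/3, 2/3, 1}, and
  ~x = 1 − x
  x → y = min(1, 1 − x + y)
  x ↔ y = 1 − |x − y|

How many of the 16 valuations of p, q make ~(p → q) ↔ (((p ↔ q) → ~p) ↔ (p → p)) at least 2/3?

7

p = 0, q = 0 ↦ 0  <
p = 0, q = 1/3 ↦ 0  <
p = 0, q = 2/3 ↦ 0  <
p = 0, q = 1 ↦ 0  <
p = 1/3, q = 0 ↦ 1/3  <
p = 1/3, q = 1/3 ↦ 1/3  <
p = 1/3, q = 2/3 ↦ 0  <
p = 1/3, q = 1 ↦ 0  <
p = 2/3, q = 0 ↦ 2/3  ≥
p = 2/3, q = 1/3 ↦ 2/3  ≥
p = 2/3, q = 2/3 ↦ 2/3  ≥
p = 2/3, q = 1 ↦ 1/3  <
p = 1, q = 0 ↦ 1  ≥
p = 1, q = 1/3 ↦ 1  ≥
p = 1, q = 2/3 ↦ 1  ≥
p = 1, q = 1 ↦ 1  ≥
So 7 of the 16 assignments meet the threshold.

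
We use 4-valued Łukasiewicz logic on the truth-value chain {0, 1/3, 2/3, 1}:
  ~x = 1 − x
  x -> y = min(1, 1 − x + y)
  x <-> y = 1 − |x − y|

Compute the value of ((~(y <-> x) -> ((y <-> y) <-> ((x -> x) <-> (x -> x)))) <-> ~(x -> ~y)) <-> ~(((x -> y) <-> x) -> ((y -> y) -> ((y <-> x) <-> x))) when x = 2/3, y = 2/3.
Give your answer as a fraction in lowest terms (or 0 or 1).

y <-> x = 2/3 <-> 2/3 = 1
~(y <-> x) = ~1 = 0
y <-> y = 2/3 <-> 2/3 = 1
x -> x = 2/3 -> 2/3 = 1
x -> x = 2/3 -> 2/3 = 1
(x -> x) <-> (x -> x) = 1 <-> 1 = 1
(y <-> y) <-> ((x -> x) <-> (x -> x)) = 1 <-> 1 = 1
~(y <-> x) -> ((y <-> y) <-> ((x -> x) <-> (x -> x))) = 0 -> 1 = 1
~y = ~2/3 = 1/3
x -> ~y = 2/3 -> 1/3 = 2/3
~(x -> ~y) = ~2/3 = 1/3
(~(y <-> x) -> ((y <-> y) <-> ((x -> x) <-> (x -> x)))) <-> ~(x -> ~y) = 1 <-> 1/3 = 1/3
x -> y = 2/3 -> 2/3 = 1
(x -> y) <-> x = 1 <-> 2/3 = 2/3
y -> y = 2/3 -> 2/3 = 1
y <-> x = 2/3 <-> 2/3 = 1
(y <-> x) <-> x = 1 <-> 2/3 = 2/3
(y -> y) -> ((y <-> x) <-> x) = 1 -> 2/3 = 2/3
((x -> y) <-> x) -> ((y -> y) -> ((y <-> x) <-> x)) = 2/3 -> 2/3 = 1
~(((x -> y) <-> x) -> ((y -> y) -> ((y <-> x) <-> x))) = ~1 = 0
((~(y <-> x) -> ((y <-> y) <-> ((x -> x) <-> (x -> x)))) <-> ~(x -> ~y)) <-> ~(((x -> y) <-> x) -> ((y -> y) -> ((y <-> x) <-> x))) = 1/3 <-> 0 = 2/3

2/3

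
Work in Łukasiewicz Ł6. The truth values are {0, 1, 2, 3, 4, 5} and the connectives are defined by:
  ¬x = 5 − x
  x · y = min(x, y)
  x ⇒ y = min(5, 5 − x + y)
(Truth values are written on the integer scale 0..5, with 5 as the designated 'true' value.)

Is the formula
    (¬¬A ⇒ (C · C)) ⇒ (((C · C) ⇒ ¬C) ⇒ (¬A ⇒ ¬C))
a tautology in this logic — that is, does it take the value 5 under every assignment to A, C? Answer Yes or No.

No

Counterexample: take A = 0, C = 1.
¬A = ¬0 = 5
¬¬A = ¬5 = 0
C · C = 1 · 1 = 1
¬¬A ⇒ (C · C) = 0 ⇒ 1 = 5
C · C = 1 · 1 = 1
¬C = ¬1 = 4
(C · C) ⇒ ¬C = 1 ⇒ 4 = 5
¬A = ¬0 = 5
¬C = ¬1 = 4
¬A ⇒ ¬C = 5 ⇒ 4 = 4
((C · C) ⇒ ¬C) ⇒ (¬A ⇒ ¬C) = 5 ⇒ 4 = 4
(¬¬A ⇒ (C · C)) ⇒ (((C · C) ⇒ ¬C) ⇒ (¬A ⇒ ¬C)) = 5 ⇒ 4 = 4
This gives 4 ≠ 5.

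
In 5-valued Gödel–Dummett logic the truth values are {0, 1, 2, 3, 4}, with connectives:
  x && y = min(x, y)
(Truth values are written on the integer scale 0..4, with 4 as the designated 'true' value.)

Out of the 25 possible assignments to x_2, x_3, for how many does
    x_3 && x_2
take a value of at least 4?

value 4: 1 assignment (counts)
value 3: 3 assignments
value 2: 5 assignments
value 1: 7 assignments
value 0: 9 assignments
So 1 of the 25 assignments meets the threshold.

1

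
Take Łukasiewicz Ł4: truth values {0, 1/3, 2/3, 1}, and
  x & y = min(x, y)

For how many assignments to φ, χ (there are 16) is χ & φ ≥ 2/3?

φ = 0, χ = 0 ↦ 0  <
φ = 0, χ = 1/3 ↦ 0  <
φ = 0, χ = 2/3 ↦ 0  <
φ = 0, χ = 1 ↦ 0  <
φ = 1/3, χ = 0 ↦ 0  <
φ = 1/3, χ = 1/3 ↦ 1/3  <
φ = 1/3, χ = 2/3 ↦ 1/3  <
φ = 1/3, χ = 1 ↦ 1/3  <
φ = 2/3, χ = 0 ↦ 0  <
φ = 2/3, χ = 1/3 ↦ 1/3  <
φ = 2/3, χ = 2/3 ↦ 2/3  ≥
φ = 2/3, χ = 1 ↦ 2/3  ≥
φ = 1, χ = 0 ↦ 0  <
φ = 1, χ = 1/3 ↦ 1/3  <
φ = 1, χ = 2/3 ↦ 2/3  ≥
φ = 1, χ = 1 ↦ 1  ≥
So 4 of the 16 assignments meet the threshold.

4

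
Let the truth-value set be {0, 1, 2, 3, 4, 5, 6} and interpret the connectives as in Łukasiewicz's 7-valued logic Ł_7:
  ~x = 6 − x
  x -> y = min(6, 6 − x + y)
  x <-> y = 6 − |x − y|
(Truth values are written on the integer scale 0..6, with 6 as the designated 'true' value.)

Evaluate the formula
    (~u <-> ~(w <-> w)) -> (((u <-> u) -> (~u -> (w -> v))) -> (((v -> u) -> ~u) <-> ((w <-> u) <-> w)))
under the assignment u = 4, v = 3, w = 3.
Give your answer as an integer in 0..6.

6

~u = ~4 = 2
w <-> w = 3 <-> 3 = 6
~(w <-> w) = ~6 = 0
~u <-> ~(w <-> w) = 2 <-> 0 = 4
u <-> u = 4 <-> 4 = 6
~u = ~4 = 2
w -> v = 3 -> 3 = 6
~u -> (w -> v) = 2 -> 6 = 6
(u <-> u) -> (~u -> (w -> v)) = 6 -> 6 = 6
v -> u = 3 -> 4 = 6
~u = ~4 = 2
(v -> u) -> ~u = 6 -> 2 = 2
w <-> u = 3 <-> 4 = 5
(w <-> u) <-> w = 5 <-> 3 = 4
((v -> u) -> ~u) <-> ((w <-> u) <-> w) = 2 <-> 4 = 4
((u <-> u) -> (~u -> (w -> v))) -> (((v -> u) -> ~u) <-> ((w <-> u) <-> w)) = 6 -> 4 = 4
(~u <-> ~(w <-> w)) -> (((u <-> u) -> (~u -> (w -> v))) -> (((v -> u) -> ~u) <-> ((w <-> u) <-> w))) = 4 -> 4 = 6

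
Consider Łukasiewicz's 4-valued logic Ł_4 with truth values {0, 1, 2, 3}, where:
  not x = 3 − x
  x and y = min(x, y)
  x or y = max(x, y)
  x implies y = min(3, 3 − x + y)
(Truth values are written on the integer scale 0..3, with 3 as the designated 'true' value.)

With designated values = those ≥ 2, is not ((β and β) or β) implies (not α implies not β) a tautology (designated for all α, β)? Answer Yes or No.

Yes

α = 0, β = 0 ↦ 3
α = 0, β = 1 ↦ 3
α = 0, β = 2 ↦ 3
α = 0, β = 3 ↦ 3
α = 1, β = 0 ↦ 3
α = 1, β = 1 ↦ 3
α = 1, β = 2 ↦ 3
α = 1, β = 3 ↦ 3
α = 2, β = 0 ↦ 3
α = 2, β = 1 ↦ 3
α = 2, β = 2 ↦ 3
α = 2, β = 3 ↦ 3
α = 3, β = 0 ↦ 3
α = 3, β = 1 ↦ 3
α = 3, β = 2 ↦ 3
α = 3, β = 3 ↦ 3
Every assignment gives a value ≥ 2.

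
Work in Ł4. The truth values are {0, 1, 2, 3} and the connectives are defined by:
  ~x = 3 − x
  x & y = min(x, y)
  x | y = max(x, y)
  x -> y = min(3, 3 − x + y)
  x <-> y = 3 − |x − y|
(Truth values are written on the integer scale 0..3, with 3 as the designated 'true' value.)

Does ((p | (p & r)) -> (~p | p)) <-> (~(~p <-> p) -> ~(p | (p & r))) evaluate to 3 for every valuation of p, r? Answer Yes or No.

No

Counterexample: take p = 3, r = 0.
p & r = 3 & 0 = 0
p | (p & r) = 3 | 0 = 3
~p = ~3 = 0
~p | p = 0 | 3 = 3
(p | (p & r)) -> (~p | p) = 3 -> 3 = 3
~p = ~3 = 0
~p <-> p = 0 <-> 3 = 0
~(~p <-> p) = ~0 = 3
p & r = 3 & 0 = 0
p | (p & r) = 3 | 0 = 3
~(p | (p & r)) = ~3 = 0
~(~p <-> p) -> ~(p | (p & r)) = 3 -> 0 = 0
((p | (p & r)) -> (~p | p)) <-> (~(~p <-> p) -> ~(p | (p & r))) = 3 <-> 0 = 0
This gives 0 ≠ 3.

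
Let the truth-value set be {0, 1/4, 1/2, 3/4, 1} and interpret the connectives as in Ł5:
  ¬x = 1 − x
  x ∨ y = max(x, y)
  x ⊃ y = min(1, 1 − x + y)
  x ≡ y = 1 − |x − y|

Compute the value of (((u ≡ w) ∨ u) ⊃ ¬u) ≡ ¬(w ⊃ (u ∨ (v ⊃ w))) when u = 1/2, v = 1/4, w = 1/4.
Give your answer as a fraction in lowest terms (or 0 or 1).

u ≡ w = 1/2 ≡ 1/4 = 3/4
(u ≡ w) ∨ u = 3/4 ∨ 1/2 = 3/4
¬u = ¬1/2 = 1/2
((u ≡ w) ∨ u) ⊃ ¬u = 3/4 ⊃ 1/2 = 3/4
v ⊃ w = 1/4 ⊃ 1/4 = 1
u ∨ (v ⊃ w) = 1/2 ∨ 1 = 1
w ⊃ (u ∨ (v ⊃ w)) = 1/4 ⊃ 1 = 1
¬(w ⊃ (u ∨ (v ⊃ w))) = ¬1 = 0
(((u ≡ w) ∨ u) ⊃ ¬u) ≡ ¬(w ⊃ (u ∨ (v ⊃ w))) = 3/4 ≡ 0 = 1/4

1/4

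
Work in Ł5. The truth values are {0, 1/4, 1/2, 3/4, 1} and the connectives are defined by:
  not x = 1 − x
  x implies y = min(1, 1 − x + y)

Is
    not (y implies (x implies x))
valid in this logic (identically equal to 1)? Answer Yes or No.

Counterexample: take x = 0, y = 0.
x implies x = 0 implies 0 = 1
y implies (x implies x) = 0 implies 1 = 1
not (y implies (x implies x)) = not 1 = 0
This gives 0 ≠ 1.

No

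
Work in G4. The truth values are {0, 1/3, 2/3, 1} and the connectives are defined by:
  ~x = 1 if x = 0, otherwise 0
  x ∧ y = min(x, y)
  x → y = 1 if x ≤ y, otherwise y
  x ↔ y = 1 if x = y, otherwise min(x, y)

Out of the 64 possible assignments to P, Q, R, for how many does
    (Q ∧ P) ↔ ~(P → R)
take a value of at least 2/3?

29

value 1: 26 assignments (counts)
value 2/3: 3 assignments (counts)
value 1/3: 5 assignments
value 0: 30 assignments
So 29 of the 64 assignments meet the threshold.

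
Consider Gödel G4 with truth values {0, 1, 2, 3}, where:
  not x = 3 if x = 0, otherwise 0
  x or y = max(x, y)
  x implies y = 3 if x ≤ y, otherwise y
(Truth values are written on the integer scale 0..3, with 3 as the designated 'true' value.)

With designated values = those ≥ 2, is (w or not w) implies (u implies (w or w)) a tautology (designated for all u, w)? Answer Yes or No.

No

Counterexample: take u = 1, w = 0.
not w = not 0 = 3
w or not w = 0 or 3 = 3
w or w = 0 or 0 = 0
u implies (w or w) = 1 implies 0 = 0
(w or not w) implies (u implies (w or w)) = 3 implies 0 = 0
This gives 0, which is below 2.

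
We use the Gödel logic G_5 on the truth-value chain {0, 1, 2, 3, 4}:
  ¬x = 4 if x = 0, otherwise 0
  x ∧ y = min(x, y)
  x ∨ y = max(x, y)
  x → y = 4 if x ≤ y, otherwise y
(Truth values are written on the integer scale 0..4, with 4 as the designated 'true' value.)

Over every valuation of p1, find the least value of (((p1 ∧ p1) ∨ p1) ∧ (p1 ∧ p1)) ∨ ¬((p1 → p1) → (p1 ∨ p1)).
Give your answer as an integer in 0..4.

1

Take p1 = 1:
p1 ∧ p1 = 1 ∧ 1 = 1
(p1 ∧ p1) ∨ p1 = 1 ∨ 1 = 1
p1 ∧ p1 = 1 ∧ 1 = 1
((p1 ∧ p1) ∨ p1) ∧ (p1 ∧ p1) = 1 ∧ 1 = 1
p1 → p1 = 1 → 1 = 4
p1 ∨ p1 = 1 ∨ 1 = 1
(p1 → p1) → (p1 ∨ p1) = 4 → 1 = 1
¬((p1 → p1) → (p1 ∨ p1)) = ¬1 = 0
(((p1 ∧ p1) ∨ p1) ∧ (p1 ∧ p1)) ∨ ¬((p1 → p1) → (p1 ∨ p1)) = 1 ∨ 0 = 1
No assignment yields a value below 1, so this is the minimum.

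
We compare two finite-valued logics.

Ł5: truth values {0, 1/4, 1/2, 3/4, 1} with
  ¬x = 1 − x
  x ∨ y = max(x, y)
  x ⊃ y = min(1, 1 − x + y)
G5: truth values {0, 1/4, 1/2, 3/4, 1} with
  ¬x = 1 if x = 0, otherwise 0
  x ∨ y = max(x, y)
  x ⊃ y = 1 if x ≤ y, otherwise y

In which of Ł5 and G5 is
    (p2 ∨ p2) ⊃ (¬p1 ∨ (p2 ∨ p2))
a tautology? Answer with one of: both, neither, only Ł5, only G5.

both

In Ł5: every assignment gives 1 — tautology.
In G5: every assignment gives 1 — tautology.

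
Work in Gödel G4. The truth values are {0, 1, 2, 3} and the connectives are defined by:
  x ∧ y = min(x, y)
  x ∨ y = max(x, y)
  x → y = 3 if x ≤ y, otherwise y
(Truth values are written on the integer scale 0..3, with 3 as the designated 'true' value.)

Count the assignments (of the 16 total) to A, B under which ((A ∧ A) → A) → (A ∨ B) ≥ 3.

7

A = 0, B = 0 ↦ 0  <
A = 0, B = 1 ↦ 1  <
A = 0, B = 2 ↦ 2  <
A = 0, B = 3 ↦ 3  ≥
A = 1, B = 0 ↦ 1  <
A = 1, B = 1 ↦ 1  <
A = 1, B = 2 ↦ 2  <
A = 1, B = 3 ↦ 3  ≥
A = 2, B = 0 ↦ 2  <
A = 2, B = 1 ↦ 2  <
A = 2, B = 2 ↦ 2  <
A = 2, B = 3 ↦ 3  ≥
A = 3, B = 0 ↦ 3  ≥
A = 3, B = 1 ↦ 3  ≥
A = 3, B = 2 ↦ 3  ≥
A = 3, B = 3 ↦ 3  ≥
So 7 of the 16 assignments meet the threshold.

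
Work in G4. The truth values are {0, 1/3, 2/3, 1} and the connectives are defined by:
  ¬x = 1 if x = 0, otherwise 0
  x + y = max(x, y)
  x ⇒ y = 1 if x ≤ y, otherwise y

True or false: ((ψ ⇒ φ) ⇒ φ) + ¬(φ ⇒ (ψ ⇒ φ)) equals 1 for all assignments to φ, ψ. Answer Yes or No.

No

Counterexample: take φ = 0, ψ = 0.
ψ ⇒ φ = 0 ⇒ 0 = 1
(ψ ⇒ φ) ⇒ φ = 1 ⇒ 0 = 0
φ ⇒ (ψ ⇒ φ) = 0 ⇒ 1 = 1
¬(φ ⇒ (ψ ⇒ φ)) = ¬1 = 0
((ψ ⇒ φ) ⇒ φ) + ¬(φ ⇒ (ψ ⇒ φ)) = 0 + 0 = 0
This gives 0 ≠ 1.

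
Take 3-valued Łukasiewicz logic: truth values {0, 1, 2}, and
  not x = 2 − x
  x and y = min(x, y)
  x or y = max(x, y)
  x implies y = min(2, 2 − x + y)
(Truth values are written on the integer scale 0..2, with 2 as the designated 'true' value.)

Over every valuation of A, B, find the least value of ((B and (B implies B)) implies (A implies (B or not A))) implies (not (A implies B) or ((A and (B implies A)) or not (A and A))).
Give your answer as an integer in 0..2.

1

Take A = 1, B = 0:
B implies B = 0 implies 0 = 2
B and (B implies B) = 0 and 2 = 0
not A = not 1 = 1
B or not A = 0 or 1 = 1
A implies (B or not A) = 1 implies 1 = 2
(B and (B implies B)) implies (A implies (B or not A)) = 0 implies 2 = 2
A implies B = 1 implies 0 = 1
not (A implies B) = not 1 = 1
B implies A = 0 implies 1 = 2
A and (B implies A) = 1 and 2 = 1
A and A = 1 and 1 = 1
not (A and A) = not 1 = 1
(A and (B implies A)) or not (A and A) = 1 or 1 = 1
not (A implies B) or ((A and (B implies A)) or not (A and A)) = 1 or 1 = 1
((B and (B implies B)) implies (A implies (B or not A))) implies (not (A implies B) or ((A and (B implies A)) or not (A and A))) = 2 implies 1 = 1
No assignment yields a value below 1, so this is the minimum.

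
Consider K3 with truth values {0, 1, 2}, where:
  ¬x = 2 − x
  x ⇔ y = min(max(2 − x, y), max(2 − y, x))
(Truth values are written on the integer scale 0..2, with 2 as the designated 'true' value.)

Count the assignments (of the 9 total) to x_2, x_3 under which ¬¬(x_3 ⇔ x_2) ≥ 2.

2

x_2 = 0, x_3 = 0 ↦ 2  ≥
x_2 = 0, x_3 = 1 ↦ 1  <
x_2 = 0, x_3 = 2 ↦ 0  <
x_2 = 1, x_3 = 0 ↦ 1  <
x_2 = 1, x_3 = 1 ↦ 1  <
x_2 = 1, x_3 = 2 ↦ 1  <
x_2 = 2, x_3 = 0 ↦ 0  <
x_2 = 2, x_3 = 1 ↦ 1  <
x_2 = 2, x_3 = 2 ↦ 2  ≥
So 2 of the 9 assignments meet the threshold.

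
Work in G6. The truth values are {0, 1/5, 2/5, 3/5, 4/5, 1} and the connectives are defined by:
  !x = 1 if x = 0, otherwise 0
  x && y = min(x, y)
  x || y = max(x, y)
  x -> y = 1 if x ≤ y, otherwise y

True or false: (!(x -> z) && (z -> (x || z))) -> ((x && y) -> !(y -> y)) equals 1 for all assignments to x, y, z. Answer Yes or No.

No

Counterexample: take x = 1/5, y = 1/5, z = 0.
x -> z = 1/5 -> 0 = 0
!(x -> z) = !0 = 1
x || z = 1/5 || 0 = 1/5
z -> (x || z) = 0 -> 1/5 = 1
!(x -> z) && (z -> (x || z)) = 1 && 1 = 1
x && y = 1/5 && 1/5 = 1/5
y -> y = 1/5 -> 1/5 = 1
!(y -> y) = !1 = 0
(x && y) -> !(y -> y) = 1/5 -> 0 = 0
(!(x -> z) && (z -> (x || z))) -> ((x && y) -> !(y -> y)) = 1 -> 0 = 0
This gives 0 ≠ 1.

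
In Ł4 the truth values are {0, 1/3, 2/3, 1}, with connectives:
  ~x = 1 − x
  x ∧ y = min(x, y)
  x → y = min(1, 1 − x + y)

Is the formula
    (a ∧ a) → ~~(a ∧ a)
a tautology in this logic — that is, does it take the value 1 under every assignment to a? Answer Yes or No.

Yes

a = 0 ↦ 1
a = 1/3 ↦ 1
a = 2/3 ↦ 1
a = 1 ↦ 1
Every assignment gives a value ≥ 1.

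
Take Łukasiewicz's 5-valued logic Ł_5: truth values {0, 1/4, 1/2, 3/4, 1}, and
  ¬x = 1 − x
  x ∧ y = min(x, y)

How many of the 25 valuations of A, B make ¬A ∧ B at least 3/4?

4

value 1: 1 assignment (counts)
value 3/4: 3 assignments (counts)
value 1/2: 5 assignments
value 1/4: 7 assignments
value 0: 9 assignments
So 4 of the 25 assignments meet the threshold.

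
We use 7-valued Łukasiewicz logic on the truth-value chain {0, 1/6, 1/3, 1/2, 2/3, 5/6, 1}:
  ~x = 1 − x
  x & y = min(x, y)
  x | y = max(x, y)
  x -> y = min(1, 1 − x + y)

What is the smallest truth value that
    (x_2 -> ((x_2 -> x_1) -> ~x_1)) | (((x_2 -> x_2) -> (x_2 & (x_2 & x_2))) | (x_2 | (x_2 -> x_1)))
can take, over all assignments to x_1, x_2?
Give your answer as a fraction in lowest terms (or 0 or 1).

5/6

Take x_1 = 2/3, x_2 = 5/6:
x_2 -> x_1 = 5/6 -> 2/3 = 5/6
~x_1 = ~2/3 = 1/3
(x_2 -> x_1) -> ~x_1 = 5/6 -> 1/3 = 1/2
x_2 -> ((x_2 -> x_1) -> ~x_1) = 5/6 -> 1/2 = 2/3
x_2 -> x_2 = 5/6 -> 5/6 = 1
x_2 & x_2 = 5/6 & 5/6 = 5/6
x_2 & (x_2 & x_2) = 5/6 & 5/6 = 5/6
(x_2 -> x_2) -> (x_2 & (x_2 & x_2)) = 1 -> 5/6 = 5/6
x_2 -> x_1 = 5/6 -> 2/3 = 5/6
x_2 | (x_2 -> x_1) = 5/6 | 5/6 = 5/6
((x_2 -> x_2) -> (x_2 & (x_2 & x_2))) | (x_2 | (x_2 -> x_1)) = 5/6 | 5/6 = 5/6
(x_2 -> ((x_2 -> x_1) -> ~x_1)) | (((x_2 -> x_2) -> (x_2 & (x_2 & x_2))) | (x_2 | (x_2 -> x_1))) = 2/3 | 5/6 = 5/6
No assignment yields a value below 5/6, so this is the minimum.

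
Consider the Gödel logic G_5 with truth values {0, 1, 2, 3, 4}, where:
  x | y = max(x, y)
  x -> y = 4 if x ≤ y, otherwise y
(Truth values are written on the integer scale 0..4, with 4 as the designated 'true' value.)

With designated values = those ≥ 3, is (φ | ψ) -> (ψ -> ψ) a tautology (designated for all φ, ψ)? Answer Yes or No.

At φ = 3, ψ = 4, for instance:
φ | ψ = 3 | 4 = 4
ψ -> ψ = 4 -> 4 = 4
(φ | ψ) -> (ψ -> ψ) = 4 -> 4 = 4
and checking the remaining 24 assignments likewise gives ≥ 3 in every case.

Yes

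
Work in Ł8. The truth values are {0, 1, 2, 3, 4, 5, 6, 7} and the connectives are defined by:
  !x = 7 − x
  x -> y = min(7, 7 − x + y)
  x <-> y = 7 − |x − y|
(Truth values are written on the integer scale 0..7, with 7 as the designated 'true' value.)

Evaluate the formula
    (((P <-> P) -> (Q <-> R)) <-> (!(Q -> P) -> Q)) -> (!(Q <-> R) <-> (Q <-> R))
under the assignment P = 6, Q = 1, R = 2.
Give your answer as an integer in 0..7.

P <-> P = 6 <-> 6 = 7
Q <-> R = 1 <-> 2 = 6
(P <-> P) -> (Q <-> R) = 7 -> 6 = 6
Q -> P = 1 -> 6 = 7
!(Q -> P) = !7 = 0
!(Q -> P) -> Q = 0 -> 1 = 7
((P <-> P) -> (Q <-> R)) <-> (!(Q -> P) -> Q) = 6 <-> 7 = 6
Q <-> R = 1 <-> 2 = 6
!(Q <-> R) = !6 = 1
Q <-> R = 1 <-> 2 = 6
!(Q <-> R) <-> (Q <-> R) = 1 <-> 6 = 2
(((P <-> P) -> (Q <-> R)) <-> (!(Q -> P) -> Q)) -> (!(Q <-> R) <-> (Q <-> R)) = 6 -> 2 = 3

3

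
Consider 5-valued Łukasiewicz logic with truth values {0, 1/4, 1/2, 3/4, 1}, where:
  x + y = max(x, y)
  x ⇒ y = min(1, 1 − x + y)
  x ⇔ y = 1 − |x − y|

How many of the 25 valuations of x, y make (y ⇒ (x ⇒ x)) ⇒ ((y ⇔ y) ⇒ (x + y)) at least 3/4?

value 1: 9 assignments (counts)
value 3/4: 7 assignments (counts)
value 1/2: 5 assignments
value 1/4: 3 assignments
value 0: 1 assignment
So 16 of the 25 assignments meet the threshold.

16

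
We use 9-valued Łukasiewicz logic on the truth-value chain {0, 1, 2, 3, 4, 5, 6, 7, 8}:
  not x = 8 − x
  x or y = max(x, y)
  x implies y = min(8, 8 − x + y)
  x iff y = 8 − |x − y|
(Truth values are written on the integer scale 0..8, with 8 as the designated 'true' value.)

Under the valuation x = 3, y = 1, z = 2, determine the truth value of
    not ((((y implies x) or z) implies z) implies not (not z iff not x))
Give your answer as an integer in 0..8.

y implies x = 1 implies 3 = 8
(y implies x) or z = 8 or 2 = 8
((y implies x) or z) implies z = 8 implies 2 = 2
not z = not 2 = 6
not x = not 3 = 5
not z iff not x = 6 iff 5 = 7
not (not z iff not x) = not 7 = 1
(((y implies x) or z) implies z) implies not (not z iff not x) = 2 implies 1 = 7
not ((((y implies x) or z) implies z) implies not (not z iff not x)) = not 7 = 1

1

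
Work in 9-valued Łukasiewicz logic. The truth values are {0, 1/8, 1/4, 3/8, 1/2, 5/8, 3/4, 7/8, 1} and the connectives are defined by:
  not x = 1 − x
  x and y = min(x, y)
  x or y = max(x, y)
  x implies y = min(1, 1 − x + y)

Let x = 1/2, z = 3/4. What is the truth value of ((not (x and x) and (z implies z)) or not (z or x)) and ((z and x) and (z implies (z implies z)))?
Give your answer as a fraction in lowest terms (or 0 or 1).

1/2

x and x = 1/2 and 1/2 = 1/2
not (x and x) = not 1/2 = 1/2
z implies z = 3/4 implies 3/4 = 1
not (x and x) and (z implies z) = 1/2 and 1 = 1/2
z or x = 3/4 or 1/2 = 3/4
not (z or x) = not 3/4 = 1/4
(not (x and x) and (z implies z)) or not (z or x) = 1/2 or 1/4 = 1/2
z and x = 3/4 and 1/2 = 1/2
z implies z = 3/4 implies 3/4 = 1
z implies (z implies z) = 3/4 implies 1 = 1
(z and x) and (z implies (z implies z)) = 1/2 and 1 = 1/2
((not (x and x) and (z implies z)) or not (z or x)) and ((z and x) and (z implies (z implies z))) = 1/2 and 1/2 = 1/2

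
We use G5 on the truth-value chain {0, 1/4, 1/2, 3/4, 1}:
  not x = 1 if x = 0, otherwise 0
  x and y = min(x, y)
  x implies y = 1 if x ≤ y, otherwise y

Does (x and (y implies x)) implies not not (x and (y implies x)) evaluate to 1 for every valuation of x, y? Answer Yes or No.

Yes

At x = 1/4, y = 1, for instance:
y implies x = 1 implies 1/4 = 1/4
x and (y implies x) = 1/4 and 1/4 = 1/4
not (x and (y implies x)) = not 1/4 = 0
not not (x and (y implies x)) = not 0 = 1
(x and (y implies x)) implies not not (x and (y implies x)) = 1/4 implies 1 = 1
and checking the remaining 24 assignments likewise gives ≥ 1 in every case.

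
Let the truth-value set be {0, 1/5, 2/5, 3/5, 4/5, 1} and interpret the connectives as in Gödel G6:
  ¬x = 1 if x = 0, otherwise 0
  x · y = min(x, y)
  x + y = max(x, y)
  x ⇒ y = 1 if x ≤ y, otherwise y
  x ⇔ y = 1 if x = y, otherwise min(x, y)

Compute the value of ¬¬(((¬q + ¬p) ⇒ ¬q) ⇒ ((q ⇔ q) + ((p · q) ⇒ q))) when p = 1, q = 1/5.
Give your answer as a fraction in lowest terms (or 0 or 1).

¬q = ¬1/5 = 0
¬p = ¬1 = 0
¬q + ¬p = 0 + 0 = 0
¬q = ¬1/5 = 0
(¬q + ¬p) ⇒ ¬q = 0 ⇒ 0 = 1
q ⇔ q = 1/5 ⇔ 1/5 = 1
p · q = 1 · 1/5 = 1/5
(p · q) ⇒ q = 1/5 ⇒ 1/5 = 1
(q ⇔ q) + ((p · q) ⇒ q) = 1 + 1 = 1
((¬q + ¬p) ⇒ ¬q) ⇒ ((q ⇔ q) + ((p · q) ⇒ q)) = 1 ⇒ 1 = 1
¬(((¬q + ¬p) ⇒ ¬q) ⇒ ((q ⇔ q) + ((p · q) ⇒ q))) = ¬1 = 0
¬¬(((¬q + ¬p) ⇒ ¬q) ⇒ ((q ⇔ q) + ((p · q) ⇒ q))) = ¬0 = 1

1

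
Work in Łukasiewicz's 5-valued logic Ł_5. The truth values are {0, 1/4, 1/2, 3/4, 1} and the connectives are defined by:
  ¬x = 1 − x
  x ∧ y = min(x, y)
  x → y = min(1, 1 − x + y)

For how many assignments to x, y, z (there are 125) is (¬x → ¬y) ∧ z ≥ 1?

value 1: 15 assignments (counts)
value 3/4: 23 assignments
value 1/2: 28 assignments
value 1/4: 30 assignments
value 0: 29 assignments
So 15 of the 125 assignments meet the threshold.

15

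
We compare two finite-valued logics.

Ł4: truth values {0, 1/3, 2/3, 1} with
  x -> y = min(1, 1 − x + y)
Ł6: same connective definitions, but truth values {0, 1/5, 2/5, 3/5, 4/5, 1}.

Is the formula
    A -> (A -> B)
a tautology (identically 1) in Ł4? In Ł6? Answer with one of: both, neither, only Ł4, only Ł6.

In Ł4: at A = 2/3, B = 0 the value is 2/3 — not a tautology.
In Ł6: at A = 3/5, B = 0 the value is 4/5 — not a tautology.

neither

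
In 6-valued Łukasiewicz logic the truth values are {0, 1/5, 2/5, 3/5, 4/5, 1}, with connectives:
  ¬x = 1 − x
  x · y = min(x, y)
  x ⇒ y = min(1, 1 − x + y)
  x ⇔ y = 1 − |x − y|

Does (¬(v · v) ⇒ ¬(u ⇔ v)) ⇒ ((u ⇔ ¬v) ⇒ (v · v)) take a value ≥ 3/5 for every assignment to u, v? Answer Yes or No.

No

Counterexample: take u = 4/5, v = 0.
v · v = 0 · 0 = 0
¬(v · v) = ¬0 = 1
u ⇔ v = 4/5 ⇔ 0 = 1/5
¬(u ⇔ v) = ¬1/5 = 4/5
¬(v · v) ⇒ ¬(u ⇔ v) = 1 ⇒ 4/5 = 4/5
¬v = ¬0 = 1
u ⇔ ¬v = 4/5 ⇔ 1 = 4/5
v · v = 0 · 0 = 0
(u ⇔ ¬v) ⇒ (v · v) = 4/5 ⇒ 0 = 1/5
(¬(v · v) ⇒ ¬(u ⇔ v)) ⇒ ((u ⇔ ¬v) ⇒ (v · v)) = 4/5 ⇒ 1/5 = 2/5
This gives 2/5, which is below 3/5.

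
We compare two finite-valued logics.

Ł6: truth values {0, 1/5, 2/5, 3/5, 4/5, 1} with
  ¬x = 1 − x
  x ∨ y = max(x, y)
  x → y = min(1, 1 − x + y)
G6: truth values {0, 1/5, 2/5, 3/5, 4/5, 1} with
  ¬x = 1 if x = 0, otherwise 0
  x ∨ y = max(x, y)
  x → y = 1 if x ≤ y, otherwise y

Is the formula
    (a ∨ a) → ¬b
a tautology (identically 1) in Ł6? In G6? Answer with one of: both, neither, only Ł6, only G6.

neither

In Ł6: at a = 1/5, b = 1 the value is 4/5 — not a tautology.
In G6: at a = 1/5, b = 1/5 the value is 0 — not a tautology.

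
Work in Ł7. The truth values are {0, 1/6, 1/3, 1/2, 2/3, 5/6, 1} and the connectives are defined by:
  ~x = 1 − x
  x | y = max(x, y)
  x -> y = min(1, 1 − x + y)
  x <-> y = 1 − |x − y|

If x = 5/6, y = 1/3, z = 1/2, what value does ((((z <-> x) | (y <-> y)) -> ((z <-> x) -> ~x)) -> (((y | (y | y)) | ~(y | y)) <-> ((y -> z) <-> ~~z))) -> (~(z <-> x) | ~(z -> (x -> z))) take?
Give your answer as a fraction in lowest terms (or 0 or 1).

1/3

z <-> x = 1/2 <-> 5/6 = 2/3
y <-> y = 1/3 <-> 1/3 = 1
(z <-> x) | (y <-> y) = 2/3 | 1 = 1
z <-> x = 1/2 <-> 5/6 = 2/3
~x = ~5/6 = 1/6
(z <-> x) -> ~x = 2/3 -> 1/6 = 1/2
((z <-> x) | (y <-> y)) -> ((z <-> x) -> ~x) = 1 -> 1/2 = 1/2
y | y = 1/3 | 1/3 = 1/3
y | (y | y) = 1/3 | 1/3 = 1/3
y | y = 1/3 | 1/3 = 1/3
~(y | y) = ~1/3 = 2/3
(y | (y | y)) | ~(y | y) = 1/3 | 2/3 = 2/3
y -> z = 1/3 -> 1/2 = 1
~z = ~1/2 = 1/2
~~z = ~1/2 = 1/2
(y -> z) <-> ~~z = 1 <-> 1/2 = 1/2
((y | (y | y)) | ~(y | y)) <-> ((y -> z) <-> ~~z) = 2/3 <-> 1/2 = 5/6
(((z <-> x) | (y <-> y)) -> ((z <-> x) -> ~x)) -> (((y | (y | y)) | ~(y | y)) <-> ((y -> z) <-> ~~z)) = 1/2 -> 5/6 = 1
z <-> x = 1/2 <-> 5/6 = 2/3
~(z <-> x) = ~2/3 = 1/3
x -> z = 5/6 -> 1/2 = 2/3
z -> (x -> z) = 1/2 -> 2/3 = 1
~(z -> (x -> z)) = ~1 = 0
~(z <-> x) | ~(z -> (x -> z)) = 1/3 | 0 = 1/3
((((z <-> x) | (y <-> y)) -> ((z <-> x) -> ~x)) -> (((y | (y | y)) | ~(y | y)) <-> ((y -> z) <-> ~~z))) -> (~(z <-> x) | ~(z -> (x -> z))) = 1 -> 1/3 = 1/3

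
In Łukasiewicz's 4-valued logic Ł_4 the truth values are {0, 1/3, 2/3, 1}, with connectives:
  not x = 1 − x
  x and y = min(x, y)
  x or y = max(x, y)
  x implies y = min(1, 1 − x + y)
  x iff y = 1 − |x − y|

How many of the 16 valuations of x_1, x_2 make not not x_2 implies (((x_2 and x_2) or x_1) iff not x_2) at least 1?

x_1 = 0, x_2 = 0 ↦ 1  ≥
x_1 = 0, x_2 = 1/3 ↦ 1  ≥
x_1 = 0, x_2 = 2/3 ↦ 1  ≥
x_1 = 0, x_2 = 1 ↦ 0  <
x_1 = 1/3, x_2 = 0 ↦ 1  ≥
x_1 = 1/3, x_2 = 1/3 ↦ 1  ≥
x_1 = 1/3, x_2 = 2/3 ↦ 1  ≥
x_1 = 1/3, x_2 = 1 ↦ 0  <
x_1 = 2/3, x_2 = 0 ↦ 1  ≥
x_1 = 2/3, x_2 = 1/3 ↦ 1  ≥
x_1 = 2/3, x_2 = 2/3 ↦ 1  ≥
x_1 = 2/3, x_2 = 1 ↦ 0  <
x_1 = 1, x_2 = 0 ↦ 1  ≥
x_1 = 1, x_2 = 1/3 ↦ 1  ≥
x_1 = 1, x_2 = 2/3 ↦ 2/3  <
x_1 = 1, x_2 = 1 ↦ 0  <
So 11 of the 16 assignments meet the threshold.

11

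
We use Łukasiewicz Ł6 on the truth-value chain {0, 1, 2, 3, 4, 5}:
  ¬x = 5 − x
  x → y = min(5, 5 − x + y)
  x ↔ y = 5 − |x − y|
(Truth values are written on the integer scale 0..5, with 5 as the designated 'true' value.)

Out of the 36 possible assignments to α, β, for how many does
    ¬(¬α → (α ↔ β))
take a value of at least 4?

value 5: 1 assignment (counts)
value 4: 1 assignment (counts)
value 3: 2 assignments
value 2: 2 assignments
value 1: 3 assignments
value 0: 27 assignments
So 2 of the 36 assignments meet the threshold.

2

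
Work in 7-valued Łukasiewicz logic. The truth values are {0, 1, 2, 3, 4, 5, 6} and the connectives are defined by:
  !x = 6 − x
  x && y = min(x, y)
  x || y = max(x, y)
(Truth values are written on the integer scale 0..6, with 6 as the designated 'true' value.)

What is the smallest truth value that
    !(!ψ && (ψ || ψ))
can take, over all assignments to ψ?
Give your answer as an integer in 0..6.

Take ψ = 3:
!ψ = !3 = 3
ψ || ψ = 3 || 3 = 3
!ψ && (ψ || ψ) = 3 && 3 = 3
!(!ψ && (ψ || ψ)) = !3 = 3
No assignment yields a value below 3, so this is the minimum.

3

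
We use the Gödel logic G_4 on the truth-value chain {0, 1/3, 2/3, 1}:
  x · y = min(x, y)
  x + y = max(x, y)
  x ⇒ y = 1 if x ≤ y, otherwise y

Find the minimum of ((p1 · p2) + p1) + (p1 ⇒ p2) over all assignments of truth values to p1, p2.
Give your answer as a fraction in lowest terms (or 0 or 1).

Take p1 = 1/3, p2 = 0:
p1 · p2 = 1/3 · 0 = 0
(p1 · p2) + p1 = 0 + 1/3 = 1/3
p1 ⇒ p2 = 1/3 ⇒ 0 = 0
((p1 · p2) + p1) + (p1 ⇒ p2) = 1/3 + 0 = 1/3
No assignment yields a value below 1/3, so this is the minimum.

1/3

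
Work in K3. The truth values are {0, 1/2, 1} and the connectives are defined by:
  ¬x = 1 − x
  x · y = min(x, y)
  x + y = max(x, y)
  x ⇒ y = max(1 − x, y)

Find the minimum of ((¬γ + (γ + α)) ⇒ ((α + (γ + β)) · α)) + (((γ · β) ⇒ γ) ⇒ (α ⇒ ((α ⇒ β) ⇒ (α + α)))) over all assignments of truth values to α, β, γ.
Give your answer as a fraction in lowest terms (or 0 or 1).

Take α = 1/2, β = 0, γ = 0:
¬γ = ¬0 = 1
γ + α = 0 + 1/2 = 1/2
¬γ + (γ + α) = 1 + 1/2 = 1
γ + β = 0 + 0 = 0
α + (γ + β) = 1/2 + 0 = 1/2
(α + (γ + β)) · α = 1/2 · 1/2 = 1/2
(¬γ + (γ + α)) ⇒ ((α + (γ + β)) · α) = 1 ⇒ 1/2 = 1/2
γ · β = 0 · 0 = 0
(γ · β) ⇒ γ = 0 ⇒ 0 = 1
α ⇒ β = 1/2 ⇒ 0 = 1/2
α + α = 1/2 + 1/2 = 1/2
(α ⇒ β) ⇒ (α + α) = 1/2 ⇒ 1/2 = 1/2
α ⇒ ((α ⇒ β) ⇒ (α + α)) = 1/2 ⇒ 1/2 = 1/2
((γ · β) ⇒ γ) ⇒ (α ⇒ ((α ⇒ β) ⇒ (α + α))) = 1 ⇒ 1/2 = 1/2
((¬γ + (γ + α)) ⇒ ((α + (γ + β)) · α)) + (((γ · β) ⇒ γ) ⇒ (α ⇒ ((α ⇒ β) ⇒ (α + α)))) = 1/2 + 1/2 = 1/2
No assignment yields a value below 1/2, so this is the minimum.

1/2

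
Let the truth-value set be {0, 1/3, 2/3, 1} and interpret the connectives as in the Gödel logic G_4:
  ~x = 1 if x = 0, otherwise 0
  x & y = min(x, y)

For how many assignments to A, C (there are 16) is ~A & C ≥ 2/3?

A = 0, C = 0 ↦ 0  <
A = 0, C = 1/3 ↦ 1/3  <
A = 0, C = 2/3 ↦ 2/3  ≥
A = 0, C = 1 ↦ 1  ≥
A = 1/3, C = 0 ↦ 0  <
A = 1/3, C = 1/3 ↦ 0  <
A = 1/3, C = 2/3 ↦ 0  <
A = 1/3, C = 1 ↦ 0  <
A = 2/3, C = 0 ↦ 0  <
A = 2/3, C = 1/3 ↦ 0  <
A = 2/3, C = 2/3 ↦ 0  <
A = 2/3, C = 1 ↦ 0  <
A = 1, C = 0 ↦ 0  <
A = 1, C = 1/3 ↦ 0  <
A = 1, C = 2/3 ↦ 0  <
A = 1, C = 1 ↦ 0  <
So 2 of the 16 assignments meet the threshold.

2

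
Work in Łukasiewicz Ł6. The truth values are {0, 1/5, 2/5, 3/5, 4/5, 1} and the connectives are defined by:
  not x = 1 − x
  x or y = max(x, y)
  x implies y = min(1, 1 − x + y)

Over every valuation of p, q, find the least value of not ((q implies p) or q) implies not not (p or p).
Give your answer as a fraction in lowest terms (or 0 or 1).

3/5

Take p = 0, q = 2/5:
q implies p = 2/5 implies 0 = 3/5
(q implies p) or q = 3/5 or 2/5 = 3/5
not ((q implies p) or q) = not 3/5 = 2/5
p or p = 0 or 0 = 0
not (p or p) = not 0 = 1
not not (p or p) = not 1 = 0
not ((q implies p) or q) implies not not (p or p) = 2/5 implies 0 = 3/5
No assignment yields a value below 3/5, so this is the minimum.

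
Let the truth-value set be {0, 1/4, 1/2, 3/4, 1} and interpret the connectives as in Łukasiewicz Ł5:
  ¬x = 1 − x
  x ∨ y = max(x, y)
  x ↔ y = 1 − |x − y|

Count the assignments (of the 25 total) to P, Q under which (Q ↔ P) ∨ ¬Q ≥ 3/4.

value 1: 9 assignments (counts)
value 3/4: 9 assignments (counts)
value 1/2: 4 assignments
value 1/4: 2 assignments
value 0: 1 assignment
So 18 of the 25 assignments meet the threshold.

18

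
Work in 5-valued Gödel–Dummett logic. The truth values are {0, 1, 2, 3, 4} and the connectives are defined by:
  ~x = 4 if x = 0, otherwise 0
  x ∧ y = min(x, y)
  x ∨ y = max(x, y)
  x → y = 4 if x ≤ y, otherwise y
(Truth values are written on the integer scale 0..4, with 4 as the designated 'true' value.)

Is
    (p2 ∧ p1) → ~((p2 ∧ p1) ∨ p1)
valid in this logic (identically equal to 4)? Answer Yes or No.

Counterexample: take p1 = 1, p2 = 1.
p2 ∧ p1 = 1 ∧ 1 = 1
(p2 ∧ p1) ∨ p1 = 1 ∨ 1 = 1
~((p2 ∧ p1) ∨ p1) = ~1 = 0
(p2 ∧ p1) → ~((p2 ∧ p1) ∨ p1) = 1 → 0 = 0
This gives 0 ≠ 4.

No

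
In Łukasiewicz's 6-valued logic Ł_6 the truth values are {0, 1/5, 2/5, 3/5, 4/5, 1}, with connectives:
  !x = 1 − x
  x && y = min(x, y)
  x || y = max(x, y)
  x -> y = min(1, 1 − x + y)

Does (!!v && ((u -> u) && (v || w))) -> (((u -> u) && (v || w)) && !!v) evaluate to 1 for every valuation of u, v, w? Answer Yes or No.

Yes

At u = 1, v = 3/5, w = 1/5, for instance:
!v = !3/5 = 2/5
!!v = !2/5 = 3/5
u -> u = 1 -> 1 = 1
v || w = 3/5 || 1/5 = 3/5
(u -> u) && (v || w) = 1 && 3/5 = 3/5
!!v && ((u -> u) && (v || w)) = 3/5 && 3/5 = 3/5
((u -> u) && (v || w)) && !!v = 3/5 && 3/5 = 3/5
(!!v && ((u -> u) && (v || w))) -> (((u -> u) && (v || w)) && !!v) = 3/5 -> 3/5 = 1
and checking the remaining 215 assignments likewise gives ≥ 1 in every case.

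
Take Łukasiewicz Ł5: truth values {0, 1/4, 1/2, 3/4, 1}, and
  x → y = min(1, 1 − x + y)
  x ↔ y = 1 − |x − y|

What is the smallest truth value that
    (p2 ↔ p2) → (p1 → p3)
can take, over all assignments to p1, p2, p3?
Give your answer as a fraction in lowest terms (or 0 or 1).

Take p1 = 1, p2 = 0, p3 = 0:
p2 ↔ p2 = 0 ↔ 0 = 1
p1 → p3 = 1 → 0 = 0
(p2 ↔ p2) → (p1 → p3) = 1 → 0 = 0
No assignment yields a value below 0, so this is the minimum.

0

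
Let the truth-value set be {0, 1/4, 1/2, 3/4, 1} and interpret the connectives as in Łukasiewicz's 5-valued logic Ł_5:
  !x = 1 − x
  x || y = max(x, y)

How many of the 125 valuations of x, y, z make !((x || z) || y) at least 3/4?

8

value 1: 1 assignment (counts)
value 3/4: 7 assignments (counts)
value 1/2: 19 assignments
value 1/4: 37 assignments
value 0: 61 assignments
So 8 of the 125 assignments meet the threshold.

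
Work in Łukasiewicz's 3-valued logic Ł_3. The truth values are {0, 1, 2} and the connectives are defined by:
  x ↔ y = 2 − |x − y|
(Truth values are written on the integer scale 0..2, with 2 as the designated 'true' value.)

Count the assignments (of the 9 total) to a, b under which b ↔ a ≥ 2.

a = 0, b = 0 ↦ 2  ≥
a = 0, b = 1 ↦ 1  <
a = 0, b = 2 ↦ 0  <
a = 1, b = 0 ↦ 1  <
a = 1, b = 1 ↦ 2  ≥
a = 1, b = 2 ↦ 1  <
a = 2, b = 0 ↦ 0  <
a = 2, b = 1 ↦ 1  <
a = 2, b = 2 ↦ 2  ≥
So 3 of the 9 assignments meet the threshold.

3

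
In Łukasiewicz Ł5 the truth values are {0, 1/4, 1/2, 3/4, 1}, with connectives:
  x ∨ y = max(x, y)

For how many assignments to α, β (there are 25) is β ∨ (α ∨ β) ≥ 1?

value 1: 9 assignments (counts)
value 3/4: 7 assignments
value 1/2: 5 assignments
value 1/4: 3 assignments
value 0: 1 assignment
So 9 of the 25 assignments meet the threshold.

9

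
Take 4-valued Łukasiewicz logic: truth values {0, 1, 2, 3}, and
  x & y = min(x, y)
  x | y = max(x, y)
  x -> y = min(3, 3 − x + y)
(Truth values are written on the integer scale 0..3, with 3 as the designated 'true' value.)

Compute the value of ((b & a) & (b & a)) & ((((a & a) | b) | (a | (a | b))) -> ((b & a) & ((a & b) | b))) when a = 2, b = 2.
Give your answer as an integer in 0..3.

b & a = 2 & 2 = 2
b & a = 2 & 2 = 2
(b & a) & (b & a) = 2 & 2 = 2
a & a = 2 & 2 = 2
(a & a) | b = 2 | 2 = 2
a | b = 2 | 2 = 2
a | (a | b) = 2 | 2 = 2
((a & a) | b) | (a | (a | b)) = 2 | 2 = 2
b & a = 2 & 2 = 2
a & b = 2 & 2 = 2
(a & b) | b = 2 | 2 = 2
(b & a) & ((a & b) | b) = 2 & 2 = 2
(((a & a) | b) | (a | (a | b))) -> ((b & a) & ((a & b) | b)) = 2 -> 2 = 3
((b & a) & (b & a)) & ((((a & a) | b) | (a | (a | b))) -> ((b & a) & ((a & b) | b))) = 2 & 3 = 2

2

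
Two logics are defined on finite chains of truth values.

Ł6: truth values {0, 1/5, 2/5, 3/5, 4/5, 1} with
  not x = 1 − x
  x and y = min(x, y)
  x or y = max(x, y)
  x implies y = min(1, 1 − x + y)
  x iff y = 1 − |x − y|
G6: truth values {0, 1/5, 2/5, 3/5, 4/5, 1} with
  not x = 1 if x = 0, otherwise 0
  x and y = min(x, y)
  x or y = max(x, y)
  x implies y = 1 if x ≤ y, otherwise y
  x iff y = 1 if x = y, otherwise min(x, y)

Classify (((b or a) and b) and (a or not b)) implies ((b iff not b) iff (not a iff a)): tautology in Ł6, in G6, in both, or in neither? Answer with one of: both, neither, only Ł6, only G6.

In Ł6: at a = 0, b = 2/5 the value is 4/5 — not a tautology.
In G6: every assignment gives 1 — tautology.

only G6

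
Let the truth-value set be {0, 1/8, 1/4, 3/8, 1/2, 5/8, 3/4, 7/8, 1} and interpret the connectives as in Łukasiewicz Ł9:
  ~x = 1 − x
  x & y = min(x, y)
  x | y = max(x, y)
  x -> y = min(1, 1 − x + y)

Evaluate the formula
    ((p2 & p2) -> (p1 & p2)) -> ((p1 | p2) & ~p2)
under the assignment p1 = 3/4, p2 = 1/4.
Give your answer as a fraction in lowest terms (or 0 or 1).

3/4

p2 & p2 = 1/4 & 1/4 = 1/4
p1 & p2 = 3/4 & 1/4 = 1/4
(p2 & p2) -> (p1 & p2) = 1/4 -> 1/4 = 1
p1 | p2 = 3/4 | 1/4 = 3/4
~p2 = ~1/4 = 3/4
(p1 | p2) & ~p2 = 3/4 & 3/4 = 3/4
((p2 & p2) -> (p1 & p2)) -> ((p1 | p2) & ~p2) = 1 -> 3/4 = 3/4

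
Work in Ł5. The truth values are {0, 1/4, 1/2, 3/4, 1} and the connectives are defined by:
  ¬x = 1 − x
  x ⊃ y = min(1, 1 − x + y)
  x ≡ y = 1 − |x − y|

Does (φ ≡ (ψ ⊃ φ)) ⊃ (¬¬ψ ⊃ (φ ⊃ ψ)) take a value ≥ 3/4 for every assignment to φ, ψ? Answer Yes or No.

Yes

At φ = 1/2, ψ = 3/4, for instance:
ψ ⊃ φ = 3/4 ⊃ 1/2 = 3/4
φ ≡ (ψ ⊃ φ) = 1/2 ≡ 3/4 = 3/4
¬ψ = ¬3/4 = 1/4
¬¬ψ = ¬1/4 = 3/4
φ ⊃ ψ = 1/2 ⊃ 3/4 = 1
¬¬ψ ⊃ (φ ⊃ ψ) = 3/4 ⊃ 1 = 1
(φ ≡ (ψ ⊃ φ)) ⊃ (¬¬ψ ⊃ (φ ⊃ ψ)) = 3/4 ⊃ 1 = 1
and checking the remaining 24 assignments likewise gives ≥ 3/4 in every case.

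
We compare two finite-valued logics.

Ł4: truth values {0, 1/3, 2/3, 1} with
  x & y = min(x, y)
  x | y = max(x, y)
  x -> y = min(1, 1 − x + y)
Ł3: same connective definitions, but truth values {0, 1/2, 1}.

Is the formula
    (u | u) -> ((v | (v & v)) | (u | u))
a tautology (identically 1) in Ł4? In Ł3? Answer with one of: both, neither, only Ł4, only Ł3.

both

In Ł4: every assignment gives 1 — tautology.
In Ł3: every assignment gives 1 — tautology.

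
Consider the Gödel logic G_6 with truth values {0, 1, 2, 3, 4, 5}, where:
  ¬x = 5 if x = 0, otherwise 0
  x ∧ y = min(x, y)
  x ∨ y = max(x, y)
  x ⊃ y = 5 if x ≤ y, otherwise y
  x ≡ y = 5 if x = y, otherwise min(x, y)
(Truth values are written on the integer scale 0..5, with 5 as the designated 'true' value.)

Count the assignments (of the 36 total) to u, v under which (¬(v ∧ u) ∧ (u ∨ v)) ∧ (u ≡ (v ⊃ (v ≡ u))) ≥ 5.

2

value 5: 2 assignments (counts)
value 4: 2 assignments
value 3: 2 assignments
value 2: 2 assignments
value 1: 2 assignments
value 0: 26 assignments
So 2 of the 36 assignments meet the threshold.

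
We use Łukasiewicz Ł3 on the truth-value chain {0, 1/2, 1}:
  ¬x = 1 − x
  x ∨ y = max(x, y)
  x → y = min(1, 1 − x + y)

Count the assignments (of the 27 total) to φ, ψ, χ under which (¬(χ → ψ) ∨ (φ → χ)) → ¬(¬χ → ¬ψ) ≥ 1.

value 1: 7 assignments (counts)
value 1/2: 6 assignments
value 0: 14 assignments
So 7 of the 27 assignments meet the threshold.

7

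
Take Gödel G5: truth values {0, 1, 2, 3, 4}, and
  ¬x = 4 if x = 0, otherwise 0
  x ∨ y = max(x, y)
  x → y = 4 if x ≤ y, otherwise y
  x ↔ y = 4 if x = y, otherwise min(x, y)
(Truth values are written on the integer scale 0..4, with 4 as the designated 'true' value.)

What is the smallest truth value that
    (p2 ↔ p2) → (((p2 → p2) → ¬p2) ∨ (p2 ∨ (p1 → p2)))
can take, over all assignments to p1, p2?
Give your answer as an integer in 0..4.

Take p1 = 2, p2 = 1:
p2 ↔ p2 = 1 ↔ 1 = 4
p2 → p2 = 1 → 1 = 4
¬p2 = ¬1 = 0
(p2 → p2) → ¬p2 = 4 → 0 = 0
p1 → p2 = 2 → 1 = 1
p2 ∨ (p1 → p2) = 1 ∨ 1 = 1
((p2 → p2) → ¬p2) ∨ (p2 ∨ (p1 → p2)) = 0 ∨ 1 = 1
(p2 ↔ p2) → (((p2 → p2) → ¬p2) ∨ (p2 ∨ (p1 → p2))) = 4 → 1 = 1
No assignment yields a value below 1, so this is the minimum.

1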